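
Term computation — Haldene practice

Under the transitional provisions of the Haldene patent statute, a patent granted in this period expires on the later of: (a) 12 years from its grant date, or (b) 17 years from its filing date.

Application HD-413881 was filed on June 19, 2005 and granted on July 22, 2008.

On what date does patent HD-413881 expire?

(a) grant + 12 years → 22 July 2020.
(b) filing + 17 years → 19 June 2022.
Later of the two: 19 June 2022.

June 19, 2022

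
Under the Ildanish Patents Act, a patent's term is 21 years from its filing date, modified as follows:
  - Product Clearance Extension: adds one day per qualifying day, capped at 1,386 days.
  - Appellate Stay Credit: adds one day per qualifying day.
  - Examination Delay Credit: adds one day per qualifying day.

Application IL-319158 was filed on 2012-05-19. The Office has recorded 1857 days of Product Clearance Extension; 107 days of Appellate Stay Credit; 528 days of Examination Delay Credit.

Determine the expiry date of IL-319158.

November 30, 2038

Base term: filing date + 21 years → 19 May 2033.
Product Clearance Extension: 1857 days claimed exceeds the 1386-day cap, so +1386 days → 5 March 2037.
Appellate Stay Credit: +107 days → 20 June 2037.
Examination Delay Credit: +528 days → 30 November 2038.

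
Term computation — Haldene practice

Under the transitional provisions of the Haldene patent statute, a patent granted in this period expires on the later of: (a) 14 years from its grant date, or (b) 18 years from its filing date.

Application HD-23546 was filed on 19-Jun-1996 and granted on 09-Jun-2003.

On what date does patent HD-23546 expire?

June 9, 2017

(a) grant + 14 years → 9 June 2017.
(b) filing + 18 years → 19 June 2014.
Later of the two: 9 June 2017.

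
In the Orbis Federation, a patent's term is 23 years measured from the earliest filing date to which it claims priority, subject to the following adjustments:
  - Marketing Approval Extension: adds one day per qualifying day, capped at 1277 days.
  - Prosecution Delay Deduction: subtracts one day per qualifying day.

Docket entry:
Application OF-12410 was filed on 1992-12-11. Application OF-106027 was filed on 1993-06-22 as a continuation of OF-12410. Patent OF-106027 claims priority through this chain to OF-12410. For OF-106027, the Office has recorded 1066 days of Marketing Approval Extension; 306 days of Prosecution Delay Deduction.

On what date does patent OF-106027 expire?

Earliest priority filing: 11 December 1992.
Base term: 11 December 1992 + 23 years → 11 December 2015.
Marketing Approval Extension: 1066 days (within the 1277-day cap) → +1066 days → 11 November 2018.
Prosecution Delay Deduction: −306 days → 9 January 2018.

2018-01-09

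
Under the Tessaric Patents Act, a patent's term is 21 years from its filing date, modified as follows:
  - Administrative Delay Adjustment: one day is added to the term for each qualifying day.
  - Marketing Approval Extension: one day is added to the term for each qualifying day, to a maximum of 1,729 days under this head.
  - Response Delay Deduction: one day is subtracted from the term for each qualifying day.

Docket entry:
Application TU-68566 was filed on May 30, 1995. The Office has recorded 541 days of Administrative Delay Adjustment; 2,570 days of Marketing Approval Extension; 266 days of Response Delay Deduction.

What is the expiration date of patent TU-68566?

November 24, 2021

Base term: filing date + 21 years → 30 May 2016.
Administrative Delay Adjustment: +541 days → 22 November 2017.
Marketing Approval Extension: 2570 days claimed exceeds the 1729-day cap, so +1729 days → 17 August 2022.
Response Delay Deduction: −266 days → 24 November 2021.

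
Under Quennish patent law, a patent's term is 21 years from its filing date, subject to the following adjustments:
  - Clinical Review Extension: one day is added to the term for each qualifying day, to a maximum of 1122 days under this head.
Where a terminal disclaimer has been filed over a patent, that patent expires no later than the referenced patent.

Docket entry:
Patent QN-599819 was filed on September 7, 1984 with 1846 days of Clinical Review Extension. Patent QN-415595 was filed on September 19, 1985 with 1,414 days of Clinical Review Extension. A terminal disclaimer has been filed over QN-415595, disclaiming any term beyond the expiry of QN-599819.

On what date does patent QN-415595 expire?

Natural term of QN-415595:
  Base: filing + 21 years → 19 September 2006.
  Clinical Review Extension: 1414 days claimed exceeds the 1122-day cap, so +1122 days → 15 October 2009.
Expiry of referenced patent QN-599819:
  Base: filing + 21 years → 7 September 2005.
  Clinical Review Extension: 1846 days claimed exceeds the 1122-day cap, so +1122 days → 3 October 2008.
Terminal disclaimer: QN-415595 expires on the earlier of 15 October 2009 and 3 October 2008.

2008-10-03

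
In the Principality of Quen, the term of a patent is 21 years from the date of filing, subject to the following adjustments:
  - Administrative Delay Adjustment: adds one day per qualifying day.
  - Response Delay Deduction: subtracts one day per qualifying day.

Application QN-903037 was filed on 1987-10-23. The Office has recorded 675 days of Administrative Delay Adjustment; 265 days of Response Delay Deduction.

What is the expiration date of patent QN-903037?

2009-12-07

Base term: filing date + 21 years → 23 October 2008.
Administrative Delay Adjustment: +675 days → 29 August 2010.
Response Delay Deduction: −265 days → 7 December 2009.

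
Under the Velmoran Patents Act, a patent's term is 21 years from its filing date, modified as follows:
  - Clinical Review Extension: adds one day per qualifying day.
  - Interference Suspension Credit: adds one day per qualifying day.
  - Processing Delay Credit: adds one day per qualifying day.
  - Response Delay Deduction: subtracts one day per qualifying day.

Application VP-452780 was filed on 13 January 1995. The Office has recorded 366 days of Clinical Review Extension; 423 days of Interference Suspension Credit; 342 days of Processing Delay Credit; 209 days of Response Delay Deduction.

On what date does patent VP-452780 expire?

July 23, 2018

Base term: filing date + 21 years → 13 January 2016.
Clinical Review Extension: +366 days → 13 January 2017.
Interference Suspension Credit: +423 days → 12 March 2018.
Processing Delay Credit: +342 days → 17 February 2019.
Response Delay Deduction: −209 days → 23 July 2018.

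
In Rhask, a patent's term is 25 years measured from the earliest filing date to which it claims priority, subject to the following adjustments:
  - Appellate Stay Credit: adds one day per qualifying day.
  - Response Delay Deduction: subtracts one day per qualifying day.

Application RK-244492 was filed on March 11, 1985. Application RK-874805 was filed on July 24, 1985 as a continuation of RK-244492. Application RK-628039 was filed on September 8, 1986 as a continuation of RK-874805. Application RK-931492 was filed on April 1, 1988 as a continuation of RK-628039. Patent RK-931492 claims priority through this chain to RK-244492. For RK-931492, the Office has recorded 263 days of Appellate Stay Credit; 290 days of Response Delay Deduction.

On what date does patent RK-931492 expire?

Earliest priority filing: 11 March 1985.
Base term: 11 March 1985 + 25 years → 11 March 2010.
Appellate Stay Credit: +263 days → 29 November 2010.
Response Delay Deduction: −290 days → 12 February 2010.

February 12, 2010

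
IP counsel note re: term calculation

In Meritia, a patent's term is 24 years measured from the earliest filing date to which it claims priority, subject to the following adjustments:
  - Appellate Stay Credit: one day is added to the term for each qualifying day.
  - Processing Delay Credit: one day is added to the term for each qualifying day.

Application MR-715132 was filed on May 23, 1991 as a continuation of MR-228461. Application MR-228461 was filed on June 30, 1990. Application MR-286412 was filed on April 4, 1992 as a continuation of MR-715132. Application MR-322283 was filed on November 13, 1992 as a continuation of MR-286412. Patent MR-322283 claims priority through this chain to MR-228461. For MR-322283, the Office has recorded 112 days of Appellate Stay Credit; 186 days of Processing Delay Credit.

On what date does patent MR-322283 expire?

April 24, 2015

Earliest priority filing: 30 June 1990.
Base term: 30 June 1990 + 24 years → 30 June 2014.
Appellate Stay Credit: +112 days → 20 October 2014.
Processing Delay Credit: +186 days → 24 April 2015.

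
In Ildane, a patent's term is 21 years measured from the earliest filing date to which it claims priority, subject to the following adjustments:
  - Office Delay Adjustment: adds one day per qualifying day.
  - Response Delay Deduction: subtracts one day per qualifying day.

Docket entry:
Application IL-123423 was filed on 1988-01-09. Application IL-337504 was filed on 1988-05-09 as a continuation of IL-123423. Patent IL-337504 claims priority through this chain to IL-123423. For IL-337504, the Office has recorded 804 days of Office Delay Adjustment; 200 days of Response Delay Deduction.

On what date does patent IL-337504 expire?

September 5, 2010

Earliest priority filing: 9 January 1988.
Base term: 9 January 1988 + 21 years → 9 January 2009.
Office Delay Adjustment: +804 days → 24 March 2011.
Response Delay Deduction: −200 days → 5 September 2010.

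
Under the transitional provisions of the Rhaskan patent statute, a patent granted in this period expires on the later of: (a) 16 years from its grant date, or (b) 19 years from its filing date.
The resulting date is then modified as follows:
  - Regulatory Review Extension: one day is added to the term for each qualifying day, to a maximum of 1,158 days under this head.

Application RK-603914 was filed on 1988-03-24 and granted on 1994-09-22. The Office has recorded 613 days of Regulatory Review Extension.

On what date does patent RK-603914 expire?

2012-05-27

(a) grant + 16 years → 22 September 2010.
(b) filing + 19 years → 24 March 2007.
Later of the two: 22 September 2010.
Regulatory Review Extension: 613 days (within the 1158-day cap) → +613 days → 27 May 2012.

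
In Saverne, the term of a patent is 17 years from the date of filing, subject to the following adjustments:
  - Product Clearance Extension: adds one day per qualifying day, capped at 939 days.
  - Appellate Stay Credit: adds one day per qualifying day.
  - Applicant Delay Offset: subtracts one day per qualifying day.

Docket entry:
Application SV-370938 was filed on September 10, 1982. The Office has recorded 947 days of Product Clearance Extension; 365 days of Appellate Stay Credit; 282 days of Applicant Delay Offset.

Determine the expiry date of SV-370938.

2002-06-28

Base term: filing date + 17 years → 10 September 1999.
Product Clearance Extension: 947 days claimed exceeds the 939-day cap, so +939 days → 6 April 2002.
Appellate Stay Credit: +365 days → 6 April 2003.
Applicant Delay Offset: −282 days → 28 June 2002.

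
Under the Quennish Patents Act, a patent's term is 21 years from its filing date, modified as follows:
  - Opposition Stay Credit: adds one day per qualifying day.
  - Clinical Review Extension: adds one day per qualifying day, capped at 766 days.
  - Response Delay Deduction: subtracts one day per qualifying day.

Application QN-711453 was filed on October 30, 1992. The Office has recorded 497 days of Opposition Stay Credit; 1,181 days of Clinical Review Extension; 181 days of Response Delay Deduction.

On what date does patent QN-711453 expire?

October 16, 2016

Base term: filing date + 21 years → 30 October 2013.
Opposition Stay Credit: +497 days → 11 March 2015.
Clinical Review Extension: 1181 days claimed exceeds the 766-day cap, so +766 days → 15 April 2017.
Response Delay Deduction: −181 days → 16 October 2016.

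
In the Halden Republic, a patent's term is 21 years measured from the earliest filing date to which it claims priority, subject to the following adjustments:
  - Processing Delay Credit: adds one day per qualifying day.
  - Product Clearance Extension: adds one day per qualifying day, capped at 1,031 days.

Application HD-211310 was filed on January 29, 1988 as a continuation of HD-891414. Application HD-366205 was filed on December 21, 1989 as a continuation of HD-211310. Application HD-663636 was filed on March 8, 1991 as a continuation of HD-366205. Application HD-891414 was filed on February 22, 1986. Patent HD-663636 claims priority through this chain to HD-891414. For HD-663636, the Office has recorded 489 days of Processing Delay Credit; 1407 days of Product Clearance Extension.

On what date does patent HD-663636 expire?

Earliest priority filing: 22 February 1986.
Base term: 22 February 1986 + 21 years → 22 February 2007.
Processing Delay Credit: +489 days → 25 June 2008.
Product Clearance Extension: 1407 days claimed exceeds the 1031-day cap, so +1031 days → 22 April 2011.

April 22, 2011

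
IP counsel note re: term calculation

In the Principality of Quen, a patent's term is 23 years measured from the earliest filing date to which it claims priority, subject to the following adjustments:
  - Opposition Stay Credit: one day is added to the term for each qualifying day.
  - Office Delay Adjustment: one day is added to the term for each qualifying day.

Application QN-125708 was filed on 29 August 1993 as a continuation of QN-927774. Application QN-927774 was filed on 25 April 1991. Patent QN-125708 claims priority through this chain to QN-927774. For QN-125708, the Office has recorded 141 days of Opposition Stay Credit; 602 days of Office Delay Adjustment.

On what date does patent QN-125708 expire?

May 7, 2016

Earliest priority filing: 25 April 1991.
Base term: 25 April 1991 + 23 years → 25 April 2014.
Opposition Stay Credit: +141 days → 13 September 2014.
Office Delay Adjustment: +602 days → 7 May 2016.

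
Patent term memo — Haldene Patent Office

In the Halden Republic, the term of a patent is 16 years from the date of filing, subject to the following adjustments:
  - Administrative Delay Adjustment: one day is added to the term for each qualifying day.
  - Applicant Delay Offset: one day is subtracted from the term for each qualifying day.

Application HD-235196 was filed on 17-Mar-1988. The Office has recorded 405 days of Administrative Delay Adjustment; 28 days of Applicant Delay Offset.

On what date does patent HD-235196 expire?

March 29, 2005

Base term: filing date + 16 years → 17 March 2004.
Administrative Delay Adjustment: +405 days → 26 April 2005.
Applicant Delay Offset: −28 days → 29 March 2005.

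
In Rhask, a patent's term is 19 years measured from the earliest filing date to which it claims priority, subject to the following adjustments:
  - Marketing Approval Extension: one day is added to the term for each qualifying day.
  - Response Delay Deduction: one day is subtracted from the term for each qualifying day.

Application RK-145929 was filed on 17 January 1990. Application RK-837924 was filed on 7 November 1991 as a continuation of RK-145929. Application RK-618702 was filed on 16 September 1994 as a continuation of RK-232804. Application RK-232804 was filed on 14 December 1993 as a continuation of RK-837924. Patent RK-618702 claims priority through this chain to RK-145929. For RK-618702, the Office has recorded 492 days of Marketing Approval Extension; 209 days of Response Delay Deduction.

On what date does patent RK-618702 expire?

Earliest priority filing: 17 January 1990.
Base term: 17 January 1990 + 19 years → 17 January 2009.
Marketing Approval Extension: +492 days → 24 May 2010.
Response Delay Deduction: −209 days → 27 October 2009.

2009-10-27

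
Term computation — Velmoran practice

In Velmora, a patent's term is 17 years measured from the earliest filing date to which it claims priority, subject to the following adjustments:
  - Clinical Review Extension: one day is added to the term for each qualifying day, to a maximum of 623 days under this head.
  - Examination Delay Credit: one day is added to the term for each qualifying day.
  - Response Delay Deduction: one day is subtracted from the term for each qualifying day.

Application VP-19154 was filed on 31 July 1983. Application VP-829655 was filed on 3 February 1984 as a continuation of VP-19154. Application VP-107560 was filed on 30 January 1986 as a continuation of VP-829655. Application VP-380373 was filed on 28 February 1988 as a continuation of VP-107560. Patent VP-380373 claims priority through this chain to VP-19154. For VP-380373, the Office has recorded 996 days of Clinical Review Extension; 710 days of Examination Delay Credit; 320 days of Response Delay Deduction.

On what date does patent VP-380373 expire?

Earliest priority filing: 31 July 1983.
Base term: 31 July 1983 + 17 years → 31 July 2000.
Clinical Review Extension: 996 days claimed exceeds the 623-day cap, so +623 days → 15 April 2002.
Examination Delay Credit: +710 days → 25 March 2004.
Response Delay Deduction: −320 days → 10 May 2003.

2003-05-10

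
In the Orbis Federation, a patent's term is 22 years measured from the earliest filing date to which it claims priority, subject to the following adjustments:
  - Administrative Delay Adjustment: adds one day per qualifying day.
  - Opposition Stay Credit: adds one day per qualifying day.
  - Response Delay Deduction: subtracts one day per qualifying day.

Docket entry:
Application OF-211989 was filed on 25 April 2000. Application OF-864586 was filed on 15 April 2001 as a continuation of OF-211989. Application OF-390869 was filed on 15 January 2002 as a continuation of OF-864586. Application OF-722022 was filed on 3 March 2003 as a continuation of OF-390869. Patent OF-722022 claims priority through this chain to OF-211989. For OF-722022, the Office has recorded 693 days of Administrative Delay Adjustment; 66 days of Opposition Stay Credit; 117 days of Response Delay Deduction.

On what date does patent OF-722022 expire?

2024-01-27

Earliest priority filing: 25 April 2000.
Base term: 25 April 2000 + 22 years → 25 April 2022.
Administrative Delay Adjustment: +693 days → 18 March 2024.
Opposition Stay Credit: +66 days → 23 May 2024.
Response Delay Deduction: −117 days → 27 January 2024.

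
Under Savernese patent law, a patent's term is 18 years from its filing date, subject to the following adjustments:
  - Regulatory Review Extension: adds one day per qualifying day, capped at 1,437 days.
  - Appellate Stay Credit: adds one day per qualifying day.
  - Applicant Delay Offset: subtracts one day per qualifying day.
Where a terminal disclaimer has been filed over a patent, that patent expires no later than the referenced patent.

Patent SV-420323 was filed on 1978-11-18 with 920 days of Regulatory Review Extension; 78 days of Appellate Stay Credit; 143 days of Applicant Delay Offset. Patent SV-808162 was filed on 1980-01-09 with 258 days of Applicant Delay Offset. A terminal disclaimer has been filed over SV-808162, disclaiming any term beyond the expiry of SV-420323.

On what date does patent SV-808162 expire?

Natural term of SV-808162:
  Base: filing + 18 years → 9 January 1998.
  Applicant Delay Offset: −258 days → 26 April 1997.
Expiry of referenced patent SV-420323:
  Base: filing + 18 years → 18 November 1996.
  Regulatory Review Extension: 920 days (within the 1437-day cap) → +920 days → 27 May 1999.
  Appellate Stay Credit: +78 days → 13 August 1999.
  Applicant Delay Offset: −143 days → 23 March 1999.
Terminal disclaimer: SV-808162 expires on the earlier of 26 April 1997 and 23 March 1999.

April 26, 1997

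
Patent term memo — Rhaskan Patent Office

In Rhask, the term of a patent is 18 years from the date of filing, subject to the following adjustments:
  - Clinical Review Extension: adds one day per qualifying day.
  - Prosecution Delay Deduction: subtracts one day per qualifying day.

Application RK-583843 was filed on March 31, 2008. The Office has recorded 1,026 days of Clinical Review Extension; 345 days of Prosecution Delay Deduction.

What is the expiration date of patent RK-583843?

Base term: filing date + 18 years → 31 March 2026.
Clinical Review Extension: +1026 days → 20 January 2029.
Prosecution Delay Deduction: −345 days → 10 February 2028.

February 10, 2028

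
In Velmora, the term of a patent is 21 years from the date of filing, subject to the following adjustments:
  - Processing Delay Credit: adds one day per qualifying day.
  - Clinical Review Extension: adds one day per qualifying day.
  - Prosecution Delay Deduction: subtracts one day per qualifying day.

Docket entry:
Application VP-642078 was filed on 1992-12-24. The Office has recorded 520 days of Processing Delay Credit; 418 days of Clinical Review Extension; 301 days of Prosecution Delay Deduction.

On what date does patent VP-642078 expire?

September 22, 2015

Base term: filing date + 21 years → 24 December 2013.
Processing Delay Credit: +520 days → 28 May 2015.
Clinical Review Extension: +418 days → 19 July 2016.
Prosecution Delay Deduction: −301 days → 22 September 2015.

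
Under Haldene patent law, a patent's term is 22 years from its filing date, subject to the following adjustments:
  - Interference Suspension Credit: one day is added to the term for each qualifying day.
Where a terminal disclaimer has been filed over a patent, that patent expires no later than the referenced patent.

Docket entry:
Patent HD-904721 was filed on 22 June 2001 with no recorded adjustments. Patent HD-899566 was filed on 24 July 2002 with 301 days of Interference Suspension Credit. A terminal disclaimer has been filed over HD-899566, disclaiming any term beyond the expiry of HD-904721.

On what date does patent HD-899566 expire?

2023-06-22

Natural term of HD-899566:
  Base: filing + 22 years → 24 July 2024.
  Interference Suspension Credit: +301 days → 21 May 2025.
Expiry of referenced patent HD-904721:
  Base: filing + 22 years → 22 June 2023.
Terminal disclaimer: HD-899566 expires on the earlier of 21 May 2025 and 22 June 2023.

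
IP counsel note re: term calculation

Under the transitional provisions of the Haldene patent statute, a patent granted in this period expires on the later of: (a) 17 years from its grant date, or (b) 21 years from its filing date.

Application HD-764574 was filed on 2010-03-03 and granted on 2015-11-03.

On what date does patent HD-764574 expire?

(a) grant + 17 years → 3 November 2032.
(b) filing + 21 years → 3 March 2031.
Later of the two: 3 November 2032.

2032-11-03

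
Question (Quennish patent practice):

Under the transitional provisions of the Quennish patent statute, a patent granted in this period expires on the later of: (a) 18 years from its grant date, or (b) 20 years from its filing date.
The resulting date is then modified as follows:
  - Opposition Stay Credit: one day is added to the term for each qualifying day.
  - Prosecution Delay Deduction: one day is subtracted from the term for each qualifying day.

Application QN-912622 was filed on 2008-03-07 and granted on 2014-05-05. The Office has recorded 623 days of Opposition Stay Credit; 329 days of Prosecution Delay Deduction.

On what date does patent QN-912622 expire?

(a) grant + 18 years → 5 May 2032.
(b) filing + 20 years → 7 March 2028.
Later of the two: 5 May 2032.
Opposition Stay Credit: +623 days → 18 January 2034.
Prosecution Delay Deduction: −329 days → 23 February 2033.

2033-02-23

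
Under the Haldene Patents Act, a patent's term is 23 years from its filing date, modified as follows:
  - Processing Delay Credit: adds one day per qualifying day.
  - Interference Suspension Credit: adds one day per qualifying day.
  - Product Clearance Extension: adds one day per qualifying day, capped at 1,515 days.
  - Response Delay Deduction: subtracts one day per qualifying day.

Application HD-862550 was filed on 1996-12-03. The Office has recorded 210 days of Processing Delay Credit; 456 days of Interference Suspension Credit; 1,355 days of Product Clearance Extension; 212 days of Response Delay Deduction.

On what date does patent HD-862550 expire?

November 15, 2024

Base term: filing date + 23 years → 3 December 2019.
Processing Delay Credit: +210 days → 30 June 2020.
Interference Suspension Credit: +456 days → 29 September 2021.
Product Clearance Extension: 1355 days (within the 1515-day cap) → +1355 days → 15 June 2025.
Response Delay Deduction: −212 days → 15 November 2024.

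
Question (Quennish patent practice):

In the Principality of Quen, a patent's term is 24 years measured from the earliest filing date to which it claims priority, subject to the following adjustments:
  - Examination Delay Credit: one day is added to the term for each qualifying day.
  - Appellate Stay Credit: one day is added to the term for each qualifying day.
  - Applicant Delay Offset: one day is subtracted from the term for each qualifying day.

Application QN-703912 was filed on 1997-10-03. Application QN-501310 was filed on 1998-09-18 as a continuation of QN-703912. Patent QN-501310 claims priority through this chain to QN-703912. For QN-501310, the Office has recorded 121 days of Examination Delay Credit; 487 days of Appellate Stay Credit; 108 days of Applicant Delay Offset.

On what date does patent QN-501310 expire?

Earliest priority filing: 3 October 1997.
Base term: 3 October 1997 + 24 years → 3 October 2021.
Examination Delay Credit: +121 days → 1 February 2022.
Appellate Stay Credit: +487 days → 3 June 2023.
Applicant Delay Offset: −108 days → 15 February 2023.

February 15, 2023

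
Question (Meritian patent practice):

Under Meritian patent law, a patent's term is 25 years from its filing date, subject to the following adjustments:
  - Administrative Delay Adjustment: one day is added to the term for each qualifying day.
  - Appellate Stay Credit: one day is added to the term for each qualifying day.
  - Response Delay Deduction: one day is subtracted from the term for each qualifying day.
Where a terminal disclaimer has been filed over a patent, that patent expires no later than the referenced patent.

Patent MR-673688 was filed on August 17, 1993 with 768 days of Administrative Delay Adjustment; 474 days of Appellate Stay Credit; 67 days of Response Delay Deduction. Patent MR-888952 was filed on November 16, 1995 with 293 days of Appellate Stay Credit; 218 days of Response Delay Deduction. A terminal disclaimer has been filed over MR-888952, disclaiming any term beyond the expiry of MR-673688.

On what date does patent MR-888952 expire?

January 30, 2021

Natural term of MR-888952:
  Base: filing + 25 years → 16 November 2020.
  Appellate Stay Credit: +293 days → 5 September 2021.
  Response Delay Deduction: −218 days → 30 January 2021.
Expiry of referenced patent MR-673688:
  Base: filing + 25 years → 17 August 2018.
  Administrative Delay Adjustment: +768 days → 23 September 2020.
  Appellate Stay Credit: +474 days → 10 January 2022.
  Response Delay Deduction: −67 days → 4 November 2021.
Terminal disclaimer: MR-888952 expires on the earlier of 30 January 2021 and 4 November 2021.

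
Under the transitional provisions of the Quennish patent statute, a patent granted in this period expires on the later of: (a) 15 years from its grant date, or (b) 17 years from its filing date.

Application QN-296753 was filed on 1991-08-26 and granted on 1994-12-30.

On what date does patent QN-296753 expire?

December 30, 2009

(a) grant + 15 years → 30 December 2009.
(b) filing + 17 years → 26 August 2008.
Later of the two: 30 December 2009.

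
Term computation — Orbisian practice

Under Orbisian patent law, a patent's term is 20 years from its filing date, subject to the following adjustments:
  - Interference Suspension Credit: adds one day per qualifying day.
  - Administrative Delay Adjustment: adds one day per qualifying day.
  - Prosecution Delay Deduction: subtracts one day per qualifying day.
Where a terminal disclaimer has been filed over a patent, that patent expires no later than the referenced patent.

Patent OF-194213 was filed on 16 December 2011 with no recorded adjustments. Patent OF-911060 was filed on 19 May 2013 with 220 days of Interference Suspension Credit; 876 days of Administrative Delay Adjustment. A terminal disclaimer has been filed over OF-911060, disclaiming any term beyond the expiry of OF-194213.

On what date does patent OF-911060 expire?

Natural term of OF-911060:
  Base: filing + 20 years → 19 May 2033.
  Interference Suspension Credit: +220 days → 25 December 2033.
  Administrative Delay Adjustment: +876 days → 19 May 2036.
Expiry of referenced patent OF-194213:
  Base: filing + 20 years → 16 December 2031.
Terminal disclaimer: OF-911060 expires on the earlier of 19 May 2036 and 16 December 2031.

December 16, 2031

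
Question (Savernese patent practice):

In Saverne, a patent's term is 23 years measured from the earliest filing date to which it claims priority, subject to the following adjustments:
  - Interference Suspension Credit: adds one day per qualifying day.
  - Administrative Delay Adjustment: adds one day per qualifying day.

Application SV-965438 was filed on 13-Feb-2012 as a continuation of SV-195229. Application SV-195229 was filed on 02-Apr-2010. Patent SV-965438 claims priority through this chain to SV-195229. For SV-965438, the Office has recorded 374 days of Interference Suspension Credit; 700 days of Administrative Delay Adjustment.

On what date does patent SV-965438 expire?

March 11, 2036

Earliest priority filing: 2 April 2010.
Base term: 2 April 2010 + 23 years → 2 April 2033.
Interference Suspension Credit: +374 days → 11 April 2034.
Administrative Delay Adjustment: +700 days → 11 March 2036.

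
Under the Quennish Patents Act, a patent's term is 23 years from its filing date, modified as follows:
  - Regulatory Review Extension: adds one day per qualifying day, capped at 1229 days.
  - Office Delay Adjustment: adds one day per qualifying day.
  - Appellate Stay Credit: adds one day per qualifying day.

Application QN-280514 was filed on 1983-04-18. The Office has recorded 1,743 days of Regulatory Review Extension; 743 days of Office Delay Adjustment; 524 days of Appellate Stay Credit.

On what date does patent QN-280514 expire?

Base term: filing date + 23 years → 18 April 2006.
Regulatory Review Extension: 1743 days claimed exceeds the 1229-day cap, so +1229 days → 29 August 2009.
Office Delay Adjustment: +743 days → 11 September 2011.
Appellate Stay Credit: +524 days → 16 February 2013.

February 16, 2013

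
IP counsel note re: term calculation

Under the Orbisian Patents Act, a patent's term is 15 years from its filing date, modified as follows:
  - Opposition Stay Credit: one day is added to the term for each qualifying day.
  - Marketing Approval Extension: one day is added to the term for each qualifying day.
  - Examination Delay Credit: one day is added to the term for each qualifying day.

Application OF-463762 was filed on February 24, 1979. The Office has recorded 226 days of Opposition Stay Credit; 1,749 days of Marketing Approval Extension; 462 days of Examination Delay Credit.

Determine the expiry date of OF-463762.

2000-10-27

Base term: filing date + 15 years → 24 February 1994.
Opposition Stay Credit: +226 days → 8 October 1994.
Marketing Approval Extension: +1749 days → 23 July 1999.
Examination Delay Credit: +462 days → 27 October 2000.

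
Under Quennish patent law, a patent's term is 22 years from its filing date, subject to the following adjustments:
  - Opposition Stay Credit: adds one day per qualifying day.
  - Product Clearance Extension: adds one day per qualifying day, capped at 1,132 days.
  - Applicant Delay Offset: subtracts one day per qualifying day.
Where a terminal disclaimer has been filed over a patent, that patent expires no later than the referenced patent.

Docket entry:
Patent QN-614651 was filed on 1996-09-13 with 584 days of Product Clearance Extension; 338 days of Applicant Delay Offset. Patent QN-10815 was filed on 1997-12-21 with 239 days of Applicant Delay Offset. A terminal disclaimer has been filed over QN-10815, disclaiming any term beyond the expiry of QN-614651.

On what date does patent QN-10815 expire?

April 26, 2019

Natural term of QN-10815:
  Base: filing + 22 years → 21 December 2019.
  Applicant Delay Offset: −239 days → 26 April 2019.
Expiry of referenced patent QN-614651:
  Base: filing + 22 years → 13 September 2018.
  Product Clearance Extension: 584 days (within the 1132-day cap) → +584 days → 19 April 2020.
  Applicant Delay Offset: −338 days → 17 May 2019.
Terminal disclaimer: QN-10815 expires on the earlier of 26 April 2019 and 17 May 2019.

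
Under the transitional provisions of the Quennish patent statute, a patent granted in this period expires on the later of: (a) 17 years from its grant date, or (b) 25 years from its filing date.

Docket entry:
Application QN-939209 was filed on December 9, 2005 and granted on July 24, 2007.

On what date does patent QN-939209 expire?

December 9, 2030

(a) grant + 17 years → 24 July 2024.
(b) filing + 25 years → 9 December 2030.
Later of the two: 9 December 2030.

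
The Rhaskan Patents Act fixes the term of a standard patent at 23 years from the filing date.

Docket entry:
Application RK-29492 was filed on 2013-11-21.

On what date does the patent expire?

Filing date + 23 years → 21 November 2036.

2036-11-21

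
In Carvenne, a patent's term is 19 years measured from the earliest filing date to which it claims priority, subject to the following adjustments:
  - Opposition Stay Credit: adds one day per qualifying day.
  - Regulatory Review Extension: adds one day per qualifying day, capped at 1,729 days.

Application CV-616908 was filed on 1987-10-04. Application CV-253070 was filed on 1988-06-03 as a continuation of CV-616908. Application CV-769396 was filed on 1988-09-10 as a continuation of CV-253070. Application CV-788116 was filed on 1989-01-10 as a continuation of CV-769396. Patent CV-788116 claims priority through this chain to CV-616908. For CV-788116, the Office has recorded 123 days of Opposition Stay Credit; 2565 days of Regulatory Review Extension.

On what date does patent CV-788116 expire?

2011-10-30

Earliest priority filing: 4 October 1987.
Base term: 4 October 1987 + 19 years → 4 October 2006.
Opposition Stay Credit: +123 days → 4 February 2007.
Regulatory Review Extension: 2565 days claimed exceeds the 1729-day cap, so +1729 days → 30 October 2011.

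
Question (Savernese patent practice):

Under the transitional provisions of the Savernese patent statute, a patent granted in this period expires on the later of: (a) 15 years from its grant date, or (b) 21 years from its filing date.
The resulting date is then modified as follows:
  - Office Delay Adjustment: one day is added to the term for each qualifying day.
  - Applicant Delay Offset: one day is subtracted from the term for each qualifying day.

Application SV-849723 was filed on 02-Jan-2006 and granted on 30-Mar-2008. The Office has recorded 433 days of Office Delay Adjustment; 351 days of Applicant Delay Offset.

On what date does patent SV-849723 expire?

March 25, 2027

(a) grant + 15 years → 30 March 2023.
(b) filing + 21 years → 2 January 2027.
Later of the two: 2 January 2027.
Office Delay Adjustment: +433 days → 10 March 2028.
Applicant Delay Offset: −351 days → 25 March 2027.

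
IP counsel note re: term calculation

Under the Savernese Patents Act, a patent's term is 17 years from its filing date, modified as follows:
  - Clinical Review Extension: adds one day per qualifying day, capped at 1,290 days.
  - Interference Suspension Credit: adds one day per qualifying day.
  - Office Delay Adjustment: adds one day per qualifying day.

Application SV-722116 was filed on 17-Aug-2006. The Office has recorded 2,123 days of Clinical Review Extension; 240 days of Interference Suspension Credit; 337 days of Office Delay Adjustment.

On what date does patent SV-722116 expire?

September 26, 2028

Base term: filing date + 17 years → 17 August 2023.
Clinical Review Extension: 2123 days claimed exceeds the 1290-day cap, so +1290 days → 27 February 2027.
Interference Suspension Credit: +240 days → 25 October 2027.
Office Delay Adjustment: +337 days → 26 September 2028.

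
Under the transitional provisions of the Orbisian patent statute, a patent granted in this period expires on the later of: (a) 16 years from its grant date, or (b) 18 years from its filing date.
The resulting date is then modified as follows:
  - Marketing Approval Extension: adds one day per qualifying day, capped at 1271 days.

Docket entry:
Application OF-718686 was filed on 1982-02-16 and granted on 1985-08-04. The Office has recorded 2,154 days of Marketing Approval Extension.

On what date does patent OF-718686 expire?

2005-01-26

(a) grant + 16 years → 4 August 2001.
(b) filing + 18 years → 16 February 2000.
Later of the two: 4 August 2001.
Marketing Approval Extension: 2154 days claimed exceeds the 1271-day cap, so +1271 days → 26 January 2005.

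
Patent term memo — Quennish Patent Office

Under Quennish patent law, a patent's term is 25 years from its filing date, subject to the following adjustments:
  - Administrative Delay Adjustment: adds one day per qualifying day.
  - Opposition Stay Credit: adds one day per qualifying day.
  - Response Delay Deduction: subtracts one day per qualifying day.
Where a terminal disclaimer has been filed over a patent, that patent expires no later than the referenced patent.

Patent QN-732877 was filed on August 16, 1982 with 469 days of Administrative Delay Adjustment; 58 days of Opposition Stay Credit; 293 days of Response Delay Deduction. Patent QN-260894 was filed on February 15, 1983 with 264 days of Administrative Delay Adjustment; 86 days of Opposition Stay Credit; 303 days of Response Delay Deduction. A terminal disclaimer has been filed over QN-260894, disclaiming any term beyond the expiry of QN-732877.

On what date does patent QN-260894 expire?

2008-04-02

Natural term of QN-260894:
  Base: filing + 25 years → 15 February 2008.
  Administrative Delay Adjustment: +264 days → 5 November 2008.
  Opposition Stay Credit: +86 days → 30 January 2009.
  Response Delay Deduction: −303 days → 2 April 2008.
Expiry of referenced patent QN-732877:
  Base: filing + 25 years → 16 August 2007.
  Administrative Delay Adjustment: +469 days → 27 November 2008.
  Opposition Stay Credit: +58 days → 24 January 2009.
  Response Delay Deduction: −293 days → 6 April 2008.
Terminal disclaimer: QN-260894 expires on the earlier of 2 April 2008 and 6 April 2008.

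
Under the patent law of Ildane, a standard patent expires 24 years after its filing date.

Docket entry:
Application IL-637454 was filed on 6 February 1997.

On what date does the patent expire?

2021-02-06

Filing date + 24 years → 6 February 2021.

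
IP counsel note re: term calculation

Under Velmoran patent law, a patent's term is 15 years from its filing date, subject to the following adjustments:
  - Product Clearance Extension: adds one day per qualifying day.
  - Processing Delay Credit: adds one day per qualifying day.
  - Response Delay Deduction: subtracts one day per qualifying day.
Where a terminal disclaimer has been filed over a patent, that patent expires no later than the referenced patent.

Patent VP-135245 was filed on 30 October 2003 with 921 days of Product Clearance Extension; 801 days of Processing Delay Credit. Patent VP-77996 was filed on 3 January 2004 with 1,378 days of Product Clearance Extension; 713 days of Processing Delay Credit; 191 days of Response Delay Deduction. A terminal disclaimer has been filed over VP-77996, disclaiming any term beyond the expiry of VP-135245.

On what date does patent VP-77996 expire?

2023-07-18

Natural term of VP-77996:
  Base: filing + 15 years → 3 January 2019.
  Product Clearance Extension: +1378 days → 12 October 2022.
  Processing Delay Credit: +713 days → 24 September 2024.
  Response Delay Deduction: −191 days → 17 March 2024.
Expiry of referenced patent VP-135245:
  Base: filing + 15 years → 30 October 2018.
  Product Clearance Extension: +921 days → 8 May 2021.
  Processing Delay Credit: +801 days → 18 July 2023.
Terminal disclaimer: VP-77996 expires on the earlier of 17 March 2024 and 18 July 2023.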